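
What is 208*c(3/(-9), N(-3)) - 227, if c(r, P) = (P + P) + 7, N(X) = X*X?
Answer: 4973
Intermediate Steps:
N(X) = X**2
c(r, P) = 7 + 2*P (c(r, P) = 2*P + 7 = 7 + 2*P)
208*c(3/(-9), N(-3)) - 227 = 208*(7 + 2*(-3)**2) - 227 = 208*(7 + 2*9) - 227 = 208*(7 + 18) - 227 = 208*25 - 227 = 5200 - 227 = 4973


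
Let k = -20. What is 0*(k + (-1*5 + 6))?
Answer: 0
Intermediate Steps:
0*(k + (-1*5 + 6)) = 0*(-20 + (-1*5 + 6)) = 0*(-20 + (-5 + 6)) = 0*(-20 + 1) = 0*(-19) = 0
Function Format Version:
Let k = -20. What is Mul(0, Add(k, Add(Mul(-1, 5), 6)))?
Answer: 0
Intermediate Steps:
Mul(0, Add(k, Add(Mul(-1, 5), 6))) = Mul(0, Add(-20, Add(Mul(-1, 5), 6))) = Mul(0, Add(-20, Add(-5, 6))) = Mul(0, Add(-20, 1)) = Mul(0, -19) = 0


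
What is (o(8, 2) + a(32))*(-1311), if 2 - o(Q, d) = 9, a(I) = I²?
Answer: -1333287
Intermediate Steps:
o(Q, d) = -7 (o(Q, d) = 2 - 1*9 = 2 - 9 = -7)
(o(8, 2) + a(32))*(-1311) = (-7 + 32²)*(-1311) = (-7 + 1024)*(-1311) = 1017*(-1311) = -1333287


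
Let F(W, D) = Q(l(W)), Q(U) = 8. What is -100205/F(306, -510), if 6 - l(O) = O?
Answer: -100205/8 ≈ -12526.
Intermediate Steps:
l(O) = 6 - O
F(W, D) = 8
-100205/F(306, -510) = -100205/8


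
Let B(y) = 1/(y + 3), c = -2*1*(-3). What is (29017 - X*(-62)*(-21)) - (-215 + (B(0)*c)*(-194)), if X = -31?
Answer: 69982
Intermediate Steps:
c = 6 (c = -2*(-3) = 6)
B(y) = 1/(3 + y)
(29017 - X*(-62)*(-21)) - (-215 + (B(0)*c)*(-194)) = (29017 - (-31*(-62))*(-21)) - (-215 + (6/(3 + 0))*(-194)) = (29017 - 1922*(-21)) - (-215 + (6/3)*(-194)) = (29017 - 1*(-40362)) - (-215 + ((1/3)*6)*(-194)) = (29017 + 40362) - (-215 + 2*(-194)) = 69379 - (-215 - 388) = 69379 - 1*(-603) = 69379 + 603 = 69982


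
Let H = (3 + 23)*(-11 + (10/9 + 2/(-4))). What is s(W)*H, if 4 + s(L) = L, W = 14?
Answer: -24310/9 ≈ -2701.1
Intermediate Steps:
s(L) = -4 + L
H = -2431/9 (H = 26*(-11 + (10*(⅑) + 2*(-¼))) = 26*(-11 + (10/9 - ½)) = 26*(-11 + 11/18) = 26*(-187/18) = -2431/9 ≈ -270.11)
s(W)*H = (-4 + 14)*(-2431/9) = 10*(-2431/9) = -24310/9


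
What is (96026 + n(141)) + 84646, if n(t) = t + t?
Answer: 180954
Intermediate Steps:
n(t) = 2*t
(96026 + n(141)) + 84646 = (96026 + 2*141) + 84646 = (96026 + 282) + 84646 = 96308 + 84646 = 180954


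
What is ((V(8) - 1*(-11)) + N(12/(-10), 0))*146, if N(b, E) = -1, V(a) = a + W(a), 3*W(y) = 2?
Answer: 8176/3 ≈ 2725.3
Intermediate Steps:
W(y) = ⅔ (W(y) = (⅓)*2 = ⅔)
V(a) = ⅔ + a (V(a) = a + ⅔ = ⅔ + a)
((V(8) - 1*(-11)) + N(12/(-10), 0))*146 = (((⅔ + 8) - 1*(-11)) - 1)*146 = ((26/3 + 11) - 1)*146 = (59/3 - 1)*146 = (56/3)*146 = 8176/3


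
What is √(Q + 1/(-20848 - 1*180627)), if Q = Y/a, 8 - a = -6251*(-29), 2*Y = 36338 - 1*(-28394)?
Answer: I*√9526464492455090669/7304314945 ≈ 0.42256*I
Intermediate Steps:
Y = 32366 (Y = (36338 - 1*(-28394))/2 = (36338 + 28394)/2 = (½)*64732 = 32366)
a = -181271 (a = 8 - (-6251)*(-29) = 8 - 1*181279 = 8 - 181279 = -181271)
Q = -32366/181271 (Q = 32366/(-181271) = 32366*(-1/181271) = -32366/181271 ≈ -0.17855)
√(Q + 1/(-20848 - 1*180627)) = √(-32366/181271 + 1/(-20848 - 1*180627)) = √(-32366/181271 + 1/(-20848 - 180627)) = √(-32366/181271 + 1/(-201475)) = √(-32366/181271 - 1/201475) = √(-6521121121/36521574725) = I*√9526464492455090669/7304314945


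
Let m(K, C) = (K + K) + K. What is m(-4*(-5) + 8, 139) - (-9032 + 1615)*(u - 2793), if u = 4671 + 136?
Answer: 14937922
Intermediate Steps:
u = 4807
m(K, C) = 3*K (m(K, C) = 2*K + K = 3*K)
m(-4*(-5) + 8, 139) - (-9032 + 1615)*(u - 2793) = 3*(-4*(-5) + 8) - (-9032 + 1615)*(4807 - 2793) = 3*(20 + 8) - (-7417)*2014 = 3*28 - 1*(-14937838) = 84 + 14937838 = 14937922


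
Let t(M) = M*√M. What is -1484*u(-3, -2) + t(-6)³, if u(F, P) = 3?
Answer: -4452 + 1296*I*√6 ≈ -4452.0 + 3174.5*I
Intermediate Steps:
t(M) = M^(3/2)
-1484*u(-3, -2) + t(-6)³ = -1484*3 + ((-6)^(3/2))³ = -4452 + (-6*I*√6)³ = -4452 + 1296*I*√6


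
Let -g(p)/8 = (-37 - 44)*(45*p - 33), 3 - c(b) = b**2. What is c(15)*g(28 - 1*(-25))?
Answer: -338349312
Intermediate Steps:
c(b) = 3 - b**2
g(p) = -21384 + 29160*p (g(p) = -8*(-37 - 44)*(45*p - 33) = -(-648)*(-33 + 45*p) = -8*(2673 - 3645*p) = -21384 + 29160*p)
c(15)*g(28 - 1*(-25)) = (3 - 1*15**2)*(-21384 + 29160*(28 - 1*(-25))) = (3 - 1*225)*(-21384 + 29160*(28 + 25)) = (3 - 225)*(-21384 + 29160*53) = -222*(-21384 + 1545480) = -222*1524096 = -338349312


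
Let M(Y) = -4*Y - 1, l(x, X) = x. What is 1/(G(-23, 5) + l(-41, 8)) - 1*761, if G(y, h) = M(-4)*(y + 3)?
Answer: -259502/341 ≈ -761.00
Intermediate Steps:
M(Y) = -1 - 4*Y
G(y, h) = 45 + 15*y (G(y, h) = (-1 - 4*(-4))*(y + 3) = (-1 + 16)*(3 + y) = 15*(3 + y) = 45 + 15*y)
1/(G(-23, 5) + l(-41, 8)) - 1*761 = 1/((45 + 15*(-23)) - 41) - 1*761 = 1/((45 - 345) - 41) - 761 = 1/(-300 - 41) - 761 = 1/(-341) - 761 = -1/341 - 761 = -259502/341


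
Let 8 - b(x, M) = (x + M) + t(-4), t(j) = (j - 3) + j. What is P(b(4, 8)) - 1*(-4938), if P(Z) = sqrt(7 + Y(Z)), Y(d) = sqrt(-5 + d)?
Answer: 4938 + sqrt(7 + sqrt(2)) ≈ 4940.9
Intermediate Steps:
t(j) = -3 + 2*j (t(j) = (-3 + j) + j = -3 + 2*j)
b(x, M) = 19 - M - x (b(x, M) = 8 - ((x + M) + (-3 + 2*(-4))) = 8 - ((M + x) + (-3 - 8)) = 8 - ((M + x) - 11) = 8 - (-11 + M + x) = 8 + (11 - M - x) = 19 - M - x)
P(Z) = sqrt(7 + sqrt(-5 + Z))
P(b(4, 8)) - 1*(-4938) = sqrt(7 + sqrt(-5 + (19 - 1*8 - 1*4))) - 1*(-4938) = sqrt(7 + sqrt(-5 + (19 - 8 - 4))) + 4938 = sqrt(7 + sqrt(-5 + 7)) + 4938 = sqrt(7 + sqrt(2)) + 4938 = 4938 + sqrt(7 + sqrt(2))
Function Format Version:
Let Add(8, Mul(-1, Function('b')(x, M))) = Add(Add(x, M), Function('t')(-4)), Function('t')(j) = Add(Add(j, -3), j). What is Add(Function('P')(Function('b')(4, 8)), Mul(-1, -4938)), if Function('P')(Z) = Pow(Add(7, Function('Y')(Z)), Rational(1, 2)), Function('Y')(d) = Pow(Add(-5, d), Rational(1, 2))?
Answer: Add(4938, Pow(Add(7, Pow(2, Rational(1, 2))), Rational(1, 2))) ≈ 4940.9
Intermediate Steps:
Function('t')(j) = Add(-3, Mul(2, j)) (Function('t')(j) = Add(Add(-3, j), j) = Add(-3, Mul(2, j)))
Function('b')(x, M) = Add(19, Mul(-1, M), Mul(-1, x)) (Function('b')(x, M) = Add(8, Mul(-1, Add(Add(x, M), Add(-3, Mul(2, -4))))) = Add(8, Mul(-1, Add(Add(M, x), Add(-3, -8)))) = Add(8, Mul(-1, Add(Add(M, x), -11))) = Add(8, Mul(-1, Add(-11, M, x))) = Add(8, Add(11, Mul(-1, M), Mul(-1, x))) = Add(19, Mul(-1, M), Mul(-1, x)))
Function('P')(Z) = Pow(Add(7, Pow(Add(-5, Z), Rational(1, 2))), Rational(1, 2))
Add(Function('P')(Function('b')(4, 8)), Mul(-1, -4938)) = Add(Pow(Add(7, Pow(Add(-5, Add(19, Mul(-1, 8), Mul(-1, 4))), Rational(1, 2))), Rational(1, 2)), Mul(-1, -4938)) = Add(Pow(Add(7, Pow(Add(-5, Add(19, -8, -4)), Rational(1, 2))), Rational(1, 2)), 4938) = Add(Pow(Add(7, Pow(Add(-5, 7), Rational(1, 2))), Rational(1, 2)), 4938) = Add(Pow(Add(7, Pow(2, Rational(1, 2))), Rational(1, 2)), 4938) = Add(4938, Pow(Add(7, Pow(2, Rational(1, 2))), Rational(1, 2)))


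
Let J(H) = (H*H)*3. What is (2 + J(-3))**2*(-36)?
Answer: -30276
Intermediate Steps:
J(H) = 3*H**2 (J(H) = H**2*3 = 3*H**2)
(2 + J(-3))**2*(-36) = (2 + 3*(-3)**2)**2*(-36) = (2 + 3*9)**2*(-36) = (2 + 27)**2*(-36) = 29**2*(-36) = 841*(-36) = -30276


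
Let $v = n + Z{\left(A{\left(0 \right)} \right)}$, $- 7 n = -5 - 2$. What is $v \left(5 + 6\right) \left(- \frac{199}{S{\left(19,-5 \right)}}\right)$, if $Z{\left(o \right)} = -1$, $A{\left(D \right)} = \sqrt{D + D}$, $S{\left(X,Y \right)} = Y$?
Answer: $0$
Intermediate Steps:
$A{\left(D \right)} = \sqrt{2} \sqrt{D}$ ($A{\left(D \right)} = \sqrt{2 D} = \sqrt{2} \sqrt{D}$)
$n = 1$ ($n = - \frac{-5 - 2}{7} = \left(- \frac{1}{7}\right) \left(-7\right) = 1$)
$v = 0$ ($v = 1 - 1 = 0$)
$v \left(5 + 6\right) \left(- \frac{199}{S{\left(19,-5 \right)}}\right) = 0 \left(5 + 6\right) \left(- \frac{199}{-5}\right) = 0 \cdot 11 \left(\left(-199\right) \left(- \frac{1}{5}\right)\right) = 0 \cdot \frac{199}{5} = 0$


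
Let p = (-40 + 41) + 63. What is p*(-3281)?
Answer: -209984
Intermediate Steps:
p = 64 (p = 1 + 63 = 64)
p*(-3281) = 64*(-3281) = -209984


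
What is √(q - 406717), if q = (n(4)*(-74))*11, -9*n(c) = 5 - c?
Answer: I*√3659639/3 ≈ 637.67*I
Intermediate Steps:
n(c) = -5/9 + c/9 (n(c) = -(5 - c)/9 = -5/9 + c/9)
q = 814/9 (q = ((-5/9 + (⅑)*4)*(-74))*11 = ((-5/9 + 4/9)*(-74))*11 = -⅑*(-74)*11 = (74/9)*11 = 814/9 ≈ 90.444)
√(q - 406717) = √(814/9 - 406717) = √(-3659639/9) = I*√3659639/3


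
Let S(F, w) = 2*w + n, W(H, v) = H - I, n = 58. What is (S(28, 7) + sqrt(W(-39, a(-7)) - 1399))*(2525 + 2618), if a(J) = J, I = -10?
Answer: 370296 + 10286*I*sqrt(357) ≈ 3.703e+5 + 1.9435e+5*I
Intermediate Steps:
W(H, v) = 10 + H (W(H, v) = H - 1*(-10) = H + 10 = 10 + H)
S(F, w) = 58 + 2*w (S(F, w) = 2*w + 58 = 58 + 2*w)
(S(28, 7) + sqrt(W(-39, a(-7)) - 1399))*(2525 + 2618) = ((58 + 2*7) + sqrt((10 - 39) - 1399))*(2525 + 2618) = ((58 + 14) + sqrt(-29 - 1399))*5143 = (72 + sqrt(-1428))*5143 = (72 + 2*I*sqrt(357))*5143 = 370296 + 10286*I*sqrt(357)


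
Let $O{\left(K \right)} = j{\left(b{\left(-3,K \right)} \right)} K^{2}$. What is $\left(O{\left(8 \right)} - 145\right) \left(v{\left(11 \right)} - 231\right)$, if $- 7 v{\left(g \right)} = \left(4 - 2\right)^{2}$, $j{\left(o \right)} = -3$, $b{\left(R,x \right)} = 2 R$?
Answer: $\frac{546277}{7} \approx 78040.0$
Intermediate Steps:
$v{\left(g \right)} = - \frac{4}{7}$ ($v{\left(g \right)} = - \frac{\left(4 - 2\right)^{2}}{7} = - \frac{2^{2}}{7} = \left(- \frac{1}{7}\right) 4 = - \frac{4}{7}$)
$O{\left(K \right)} = - 3 K^{2}$
$\left(O{\left(8 \right)} - 145\right) \left(v{\left(11 \right)} - 231\right) = \left(- 3 \cdot 8^{2} - 145\right) \left(- \frac{4}{7} - 231\right) = \left(\left(-3\right) 64 - 145\right) \left(- \frac{1621}{7}\right) = \left(-192 - 145\right) \left(- \frac{1621}{7}\right) = \left(-337\right) \left(- \frac{1621}{7}\right) = \frac{546277}{7}$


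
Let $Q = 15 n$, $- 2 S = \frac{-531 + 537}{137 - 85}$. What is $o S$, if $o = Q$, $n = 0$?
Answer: $0$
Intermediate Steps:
$S = - \frac{3}{52}$ ($S = - \frac{\left(-531 + 537\right) \frac{1}{137 - 85}}{2} = - \frac{6 \cdot \frac{1}{52}}{2} = \left(- \frac{1}{2}\right) \frac{3}{26} = - \frac{3}{52} \approx -0.057692$)
$Q = 0$ ($Q = 15 \cdot 0 = 0$)
$o = 0$
$o S = 0 \left(- \frac{3}{52}\right) = 0$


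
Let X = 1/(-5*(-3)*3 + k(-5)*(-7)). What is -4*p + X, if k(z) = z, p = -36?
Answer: 11521/80 ≈ 144.01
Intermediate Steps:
X = 1/80 (X = 1/(-5*(-3)*3 - 5*(-7)) = 1/(15*3 + 35) = 1/(45 + 35) = 1/80 ≈ 0.012500)
-4*p + X = -4*(-36) + 1/80 = 144 + 1/80 = 11521/80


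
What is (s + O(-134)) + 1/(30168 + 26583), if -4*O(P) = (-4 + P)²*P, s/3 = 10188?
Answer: 37940200039/56751 ≈ 6.6854e+5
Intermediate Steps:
s = 30564 (s = 3*10188 = 30564)
O(P) = -P*(-4 + P)²/4 (O(P) = -(-4 + P)²*P/4 = -P*(-4 + P)²/4)
(s + O(-134)) + 1/(30168 + 26583) = (30564 - ¼*(-134)*(-4 - 134)²) + 1/(30168 + 26583) = (30564 - ¼*(-134)*(-138)²) + 1/56751 = (30564 - ¼*(-134)*19044) + 1/56751 = (30564 + 637974) + 1/56751 = 668538 + 1/56751 = 37940200039/56751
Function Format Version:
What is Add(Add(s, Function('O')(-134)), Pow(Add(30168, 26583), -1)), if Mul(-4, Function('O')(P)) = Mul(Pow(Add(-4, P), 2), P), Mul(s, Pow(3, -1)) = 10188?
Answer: Rational(37940200039, 56751) ≈ 6.6854e+5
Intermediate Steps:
s = 30564 (s = Mul(3, 10188) = 30564)
Function('O')(P) = Mul(Rational(-1, 4), P, Pow(Add(-4, P), 2)) (Function('O')(P) = Mul(Rational(-1, 4), Mul(Pow(Add(-4, P), 2), P)) = Mul(Rational(-1, 4), Mul(P, Pow(Add(-4, P), 2))) = Mul(Rational(-1, 4), P, Pow(Add(-4, P), 2)))
Add(Add(s, Function('O')(-134)), Pow(Add(30168, 26583), -1)) = Add(Add(30564, Mul(Rational(-1, 4), -134, Pow(Add(-4, -134), 2))), Pow(Add(30168, 26583), -1)) = Add(Add(30564, Mul(Rational(-1, 4), -134, Pow(-138, 2))), Pow(56751, -1)) = Add(Add(30564, Mul(Rational(-1, 4), -134, 19044)), Rational(1, 56751)) = Add(Add(30564, 637974), Rational(1, 56751)) = Add(668538, Rational(1, 56751)) = Rational(37940200039, 56751)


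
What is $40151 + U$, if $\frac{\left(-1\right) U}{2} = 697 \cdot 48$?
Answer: $-26761$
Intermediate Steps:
$U = -66912$ ($U = - 2 \cdot 697 \cdot 48 = \left(-2\right) 33456 = -66912$)
$40151 + U = 40151 - 66912 = -26761$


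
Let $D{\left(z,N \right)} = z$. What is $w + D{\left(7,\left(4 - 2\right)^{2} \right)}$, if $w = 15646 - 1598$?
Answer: $14055$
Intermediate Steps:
$w = 14048$
$w + D{\left(7,\left(4 - 2\right)^{2} \right)} = 14048 + 7 = 14055$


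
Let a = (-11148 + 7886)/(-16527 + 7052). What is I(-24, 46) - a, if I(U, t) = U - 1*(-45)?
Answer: 195713/9475 ≈ 20.656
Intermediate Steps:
I(U, t) = 45 + U (I(U, t) = U + 45 = 45 + U)
a = 3262/9475 (a = -3262/(-9475) = -3262*(-1/9475) = 3262/9475 ≈ 0.34427)
I(-24, 46) - a = (45 - 24) - 1*3262/9475 = 21 - 3262/9475 = 195713/9475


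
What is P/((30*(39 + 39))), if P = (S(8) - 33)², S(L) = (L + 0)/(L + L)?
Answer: 65/144 ≈ 0.45139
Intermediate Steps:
S(L) = ½ (S(L) = L/((2*L)) = L*(1/(2*L)) = ½)
P = 4225/4 (P = (½ - 33)² = (-65/2)² = 4225/4 ≈ 1056.3)
P/((30*(39 + 39))) = 4225/(4*((30*(39 + 39)))) = 4225/(4*((30*78))) = (4225/4)/2340 = (4225/4)*(1/2340) = 65/144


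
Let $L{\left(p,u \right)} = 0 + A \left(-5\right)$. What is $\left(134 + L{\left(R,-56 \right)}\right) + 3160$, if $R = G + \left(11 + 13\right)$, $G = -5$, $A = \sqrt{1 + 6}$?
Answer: $3294 - 5 \sqrt{7} \approx 3280.8$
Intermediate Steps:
$A = \sqrt{7} \approx 2.6458$
$R = 19$ ($R = -5 + \left(11 + 13\right) = -5 + 24 = 19$)
$L{\left(p,u \right)} = - 5 \sqrt{7}$ ($L{\left(p,u \right)} = 0 + \sqrt{7} \left(-5\right) = 0 - 5 \sqrt{7} = - 5 \sqrt{7}$)
$\left(134 + L{\left(R,-56 \right)}\right) + 3160 = \left(134 - 5 \sqrt{7}\right) + 3160 = 3294 - 5 \sqrt{7}$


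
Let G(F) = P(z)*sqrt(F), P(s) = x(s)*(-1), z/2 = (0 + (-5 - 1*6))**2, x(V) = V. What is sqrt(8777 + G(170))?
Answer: sqrt(8777 - 242*sqrt(170)) ≈ 74.978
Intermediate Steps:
z = 242 (z = 2*(0 + (-5 - 1*6))**2 = 2*(0 + (-5 - 6))**2 = 2*(0 - 11)**2 = 2*(-11)**2 = 2*121 = 242)
P(s) = -s (P(s) = s*(-1) = -s)
G(F) = -242*sqrt(F) (G(F) = (-1*242)*sqrt(F) = -242*sqrt(F))
sqrt(8777 + G(170)) = sqrt(8777 - 242*sqrt(170))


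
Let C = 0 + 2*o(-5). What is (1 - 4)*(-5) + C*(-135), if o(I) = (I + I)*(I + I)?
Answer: -26985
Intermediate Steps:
o(I) = 4*I**2 (o(I) = (2*I)*(2*I) = 4*I**2)
C = 200 (C = 0 + 2*(4*(-5)**2) = 0 + 2*(4*25) = 0 + 2*100 = 0 + 200 = 200)
(1 - 4)*(-5) + C*(-135) = (1 - 4)*(-5) + 200*(-135) = -3*(-5) - 27000 = 15 - 27000 = -26985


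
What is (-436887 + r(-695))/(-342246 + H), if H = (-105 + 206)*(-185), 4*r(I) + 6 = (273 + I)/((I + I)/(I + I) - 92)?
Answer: 39756748/32844721 ≈ 1.2104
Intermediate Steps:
r(I) = -9/4 - I/364 (r(I) = -3/2 + ((273 + I)/((I + I)/(I + I) - 92))/4 = -3/2 + ((273 + I)/((2*I)/((2*I)) - 92))/4 = -3/2 + ((273 + I)/((2*I)*(1/(2*I)) - 92))/4 = -3/2 + ((273 + I)/(1 - 92))/4 = -3/2 + ((273 + I)/(-91))/4 = -3/2 + ((273 + I)*(-1/91))/4 = -3/2 + (-3 - I/91)/4 = -3/2 + (-¾ - I/364) = -9/4 - I/364)
H = -18685 (H = 101*(-185) = -18685)
(-436887 + r(-695))/(-342246 + H) = (-436887 + (-9/4 - 1/364*(-695)))/(-342246 - 18685) = (-436887 + (-9/4 + 695/364))/(-360931) = (-436887 - 31/91)*(-1/360931) = -39756748/91*(-1/360931) = 39756748/32844721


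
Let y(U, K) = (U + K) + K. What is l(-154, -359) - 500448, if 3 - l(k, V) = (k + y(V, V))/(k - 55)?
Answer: -104594236/209 ≈ -5.0045e+5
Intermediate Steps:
y(U, K) = U + 2*K (y(U, K) = (K + U) + K = U + 2*K)
l(k, V) = 3 - (k + 3*V)/(-55 + k) (l(k, V) = 3 - (k + (V + 2*V))/(k - 55) = 3 - (k + 3*V)/(-55 + k))
l(-154, -359) - 500448 = (-165 - 3*(-359) + 2*(-154))/(-55 - 154) - 500448 = (-165 + 1077 - 308)/(-209) - 500448 = -1/209*604 - 500448 = -604/209 - 500448 = -104594236/209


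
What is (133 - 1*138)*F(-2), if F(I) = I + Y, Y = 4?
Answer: -10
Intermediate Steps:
F(I) = 4 + I (F(I) = I + 4 = 4 + I)
(133 - 1*138)*F(-2) = (133 - 1*138)*(4 - 2) = (133 - 138)*2 = -5*2 = -10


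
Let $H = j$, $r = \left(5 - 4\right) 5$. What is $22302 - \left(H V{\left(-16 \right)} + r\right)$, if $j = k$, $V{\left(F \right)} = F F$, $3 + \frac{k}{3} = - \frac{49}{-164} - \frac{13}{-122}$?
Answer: $\frac{60748541}{2501} \approx 24290.0$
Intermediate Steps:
$k = - \frac{77871}{10004}$ ($k = -9 + 3 \left(- \frac{49}{-164} - \frac{13}{-122}\right) = -9 + 3 \left(\left(-49\right) \left(- \frac{1}{164}\right) - - \frac{13}{122}\right) = -9 + 3 \left(\frac{49}{164} + \frac{13}{122}\right) = -9 + 3 \cdot \frac{4055}{10004} = -9 + \frac{12165}{10004} = - \frac{77871}{10004} \approx -7.784$)
$r = 5$ ($r = 1 \cdot 5 = 5$)
$V{\left(F \right)} = F^{2}$
$j = - \frac{77871}{10004} \approx -7.784$
$H = - \frac{77871}{10004} \approx -7.784$
$22302 - \left(H V{\left(-16 \right)} + r\right) = 22302 - \left(- \frac{77871 \left(-16\right)^{2}}{10004} + 5\right) = 22302 - \left(\left(- \frac{77871}{10004}\right) 256 + 5\right) = 22302 - \left(- \frac{4983744}{2501} + 5\right) = 22302 - - \frac{4971239}{2501} = 22302 + \frac{4971239}{2501} = \frac{60748541}{2501}$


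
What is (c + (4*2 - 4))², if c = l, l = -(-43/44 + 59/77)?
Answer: 1682209/94864 ≈ 17.733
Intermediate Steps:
l = 65/308 (l = -(-43*1/44 + 59*(1/77)) = -(-43/44 + 59/77) = -1*(-65/308) = 65/308 ≈ 0.21104)
c = 65/308 ≈ 0.21104
(c + (4*2 - 4))² = (65/308 + (4*2 - 4))² = (65/308 + (8 - 4))² = (65/308 + 4)² = (1297/308)² = 1682209/94864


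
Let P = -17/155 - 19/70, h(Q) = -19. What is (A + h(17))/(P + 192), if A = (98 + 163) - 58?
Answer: 399280/415813 ≈ 0.96024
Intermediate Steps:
P = -827/2170 (P = -17*1/155 - 19*1/70 = -17/155 - 19/70 = -827/2170 ≈ -0.38111)
A = 203 (A = 261 - 58 = 203)
(A + h(17))/(P + 192) = (203 - 19)/(-827/2170 + 192) = 184/(415813/2170) = 184*(2170/415813) = 399280/415813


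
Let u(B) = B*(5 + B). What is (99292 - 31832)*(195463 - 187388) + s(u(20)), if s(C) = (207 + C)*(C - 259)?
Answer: 544909887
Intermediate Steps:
s(C) = (-259 + C)*(207 + C) (s(C) = (207 + C)*(-259 + C) = (-259 + C)*(207 + C))
(99292 - 31832)*(195463 - 187388) + s(u(20)) = (99292 - 31832)*(195463 - 187388) + (-53613 + (20*(5 + 20))**2 - 1040*(5 + 20)) = 67460*8075 + (-53613 + (20*25)**2 - 1040*25) = 544739500 + (-53613 + 500**2 - 52*500) = 544739500 + (-53613 + 250000 - 26000) = 544739500 + 170387 = 544909887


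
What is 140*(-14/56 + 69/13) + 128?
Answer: 10869/13 ≈ 836.08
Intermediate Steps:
140*(-14/56 + 69/13) + 128 = 140*(-14*1/56 + 69*(1/13)) + 128 = 140*(-¼ + 69/13) + 128 = 140*(263/52) + 128 = 9205/13 + 128 = 10869/13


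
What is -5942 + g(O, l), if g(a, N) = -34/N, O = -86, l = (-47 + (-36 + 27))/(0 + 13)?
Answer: -166155/28 ≈ -5934.1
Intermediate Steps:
l = -56/13 (l = (-47 - 9)/13 = -56*1/13 = -56/13 ≈ -4.3077)
-5942 + g(O, l) = -5942 - 34/(-56/13) = -5942 - 34*(-13/56) = -5942 + 221/28 = -166155/28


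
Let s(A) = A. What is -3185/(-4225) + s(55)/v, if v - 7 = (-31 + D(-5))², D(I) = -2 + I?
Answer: 74674/94315 ≈ 0.79175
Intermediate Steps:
v = 1451 (v = 7 + (-31 + (-2 - 5))² = 7 + (-31 - 7)² = 7 + (-38)² = 7 + 1444 = 1451)
-3185/(-4225) + s(55)/v = -3185/(-4225) + 55/1451 = -3185*(-1/4225) + 55*(1/1451) = 49/65 + 55/1451 = 74674/94315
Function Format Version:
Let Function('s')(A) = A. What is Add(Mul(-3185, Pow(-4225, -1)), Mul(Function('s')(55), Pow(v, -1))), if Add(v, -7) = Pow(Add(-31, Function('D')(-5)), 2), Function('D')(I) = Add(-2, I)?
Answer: Rational(74674, 94315) ≈ 0.79175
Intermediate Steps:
v = 1451 (v = Add(7, Pow(Add(-31, Add(-2, -5)), 2)) = Add(7, Pow(Add(-31, -7), 2)) = Add(7, Pow(-38, 2)) = Add(7, 1444) = 1451)
Add(Mul(-3185, Pow(-4225, -1)), Mul(Function('s')(55), Pow(v, -1))) = Add(Mul(-3185, Pow(-4225, -1)), Mul(55, Pow(1451, -1))) = Add(Mul(-3185, Rational(-1, 4225)), Mul(55, Rational(1, 1451))) = Add(Rational(49, 65), Rational(55, 1451)) = Rational(74674, 94315)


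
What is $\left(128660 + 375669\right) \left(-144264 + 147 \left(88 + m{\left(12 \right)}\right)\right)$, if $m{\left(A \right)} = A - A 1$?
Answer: $-66232518912$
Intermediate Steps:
$m{\left(A \right)} = 0$ ($m{\left(A \right)} = A - A = 0$)
$\left(128660 + 375669\right) \left(-144264 + 147 \left(88 + m{\left(12 \right)}\right)\right) = \left(128660 + 375669\right) \left(-144264 + 147 \left(88 + 0\right)\right) = 504329 \left(-144264 + 147 \cdot 88\right) = 504329 \left(-144264 + 12936\right) = 504329 \left(-131328\right) = -66232518912$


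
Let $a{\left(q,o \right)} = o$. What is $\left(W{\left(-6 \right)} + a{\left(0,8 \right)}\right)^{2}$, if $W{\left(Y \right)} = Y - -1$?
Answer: $9$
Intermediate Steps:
$W{\left(Y \right)} = 1 + Y$ ($W{\left(Y \right)} = Y + 1 = 1 + Y$)
$\left(W{\left(-6 \right)} + a{\left(0,8 \right)}\right)^{2} = \left(\left(1 - 6\right) + 8\right)^{2} = \left(-5 + 8\right)^{2} = 3^{2} = 9$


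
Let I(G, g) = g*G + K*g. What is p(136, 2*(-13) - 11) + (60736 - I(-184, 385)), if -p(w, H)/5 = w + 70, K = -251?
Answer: 227181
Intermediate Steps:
I(G, g) = -251*g + G*g (I(G, g) = g*G - 251*g = G*g - 251*g = -251*g + G*g)
p(w, H) = -350 - 5*w (p(w, H) = -5*(w + 70) = -5*(70 + w) = -350 - 5*w)
p(136, 2*(-13) - 11) + (60736 - I(-184, 385)) = (-350 - 5*136) + (60736 - 385*(-251 - 184)) = (-350 - 680) + (60736 - 385*(-435)) = -1030 + (60736 - 1*(-167475)) = -1030 + (60736 + 167475) = -1030 + 228211 = 227181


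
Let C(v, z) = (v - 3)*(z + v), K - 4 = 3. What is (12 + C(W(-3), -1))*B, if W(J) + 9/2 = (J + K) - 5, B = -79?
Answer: -21251/4 ≈ -5312.8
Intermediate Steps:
K = 7 (K = 4 + 3 = 7)
W(J) = -5/2 + J (W(J) = -9/2 + ((J + 7) - 5) = -9/2 + ((7 + J) - 5) = -9/2 + (2 + J) = -5/2 + J)
C(v, z) = (-3 + v)*(v + z)
(12 + C(W(-3), -1))*B = (12 + ((-5/2 - 3)² - 3*(-5/2 - 3) - 3*(-1) + (-5/2 - 3)*(-1)))*(-79) = (12 + ((-11/2)² - 3*(-11/2) + 3 - 11/2*(-1)))*(-79) = (12 + (121/4 + 33/2 + 3 + 11/2))*(-79) = (12 + 221/4)*(-79) = (269/4)*(-79) = -21251/4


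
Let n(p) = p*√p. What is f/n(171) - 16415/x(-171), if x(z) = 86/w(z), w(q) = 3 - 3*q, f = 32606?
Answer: -98490 + 32606*√19/9747 ≈ -98475.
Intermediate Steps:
n(p) = p^(3/2)
x(z) = 86/(3 - 3*z)
f/n(171) - 16415/x(-171) = 32606/(171^(3/2)) - 16415/((-86/(-3 + 3*(-171)))) = 32606/((513*√19)) - 16415/((-86/(-3 - 513))) = 32606*(√19/9747) - 16415/((-86/(-516))) = 32606*√19/9747 - 16415/((-86*(-1/516))) = 32606*√19/9747 - 16415/⅙ = 32606*√19/9747 - 16415*6 = 32606*√19/9747 - 98490 = -98490 + 32606*√19/9747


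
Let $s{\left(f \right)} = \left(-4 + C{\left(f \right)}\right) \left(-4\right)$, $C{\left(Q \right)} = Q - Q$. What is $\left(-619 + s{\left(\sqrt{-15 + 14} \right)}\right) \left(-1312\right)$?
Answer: $791136$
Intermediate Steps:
$C{\left(Q \right)} = 0$
$s{\left(f \right)} = 16$ ($s{\left(f \right)} = \left(-4 + 0\right) \left(-4\right) = \left(-4\right) \left(-4\right) = 16$)
$\left(-619 + s{\left(\sqrt{-15 + 14} \right)}\right) \left(-1312\right) = \left(-619 + 16\right) \left(-1312\right) = \left(-603\right) \left(-1312\right) = 791136$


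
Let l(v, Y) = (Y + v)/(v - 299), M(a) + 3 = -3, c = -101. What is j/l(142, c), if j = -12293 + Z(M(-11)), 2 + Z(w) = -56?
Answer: 1939107/41 ≈ 47295.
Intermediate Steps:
M(a) = -6 (M(a) = -3 - 3 = -6)
Z(w) = -58 (Z(w) = -2 - 56 = -58)
l(v, Y) = (Y + v)/(-299 + v)
j = -12351 (j = -12293 - 58 = -12351)
j/l(142, c) = -12351*(-299 + 142)/(-101 + 142) = -12351/(41/(-157)) = -12351/((-1/157*41)) = -12351/(-41/157) = -12351*(-157/41) = 1939107/41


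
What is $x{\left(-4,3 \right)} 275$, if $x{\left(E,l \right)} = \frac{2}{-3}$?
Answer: $- \frac{550}{3} \approx -183.33$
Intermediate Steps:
$x{\left(E,l \right)} = - \frac{2}{3}$ ($x{\left(E,l \right)} = 2 \left(- \frac{1}{3}\right) = - \frac{2}{3}$)
$x{\left(-4,3 \right)} 275 = \left(- \frac{2}{3}\right) 275 = - \frac{550}{3}$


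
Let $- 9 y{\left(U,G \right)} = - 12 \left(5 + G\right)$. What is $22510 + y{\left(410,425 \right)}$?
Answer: $\frac{69250}{3} \approx 23083.0$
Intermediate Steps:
$y{\left(U,G \right)} = \frac{20}{3} + \frac{4 G}{3}$ ($y{\left(U,G \right)} = - \frac{\left(-12\right) \left(5 + G\right)}{9} = - \frac{-60 - 12 G}{9} = \frac{20}{3} + \frac{4 G}{3}$)
$22510 + y{\left(410,425 \right)} = 22510 + \left(\frac{20}{3} + \frac{4}{3} \cdot 425\right) = 22510 + \left(\frac{20}{3} + \frac{1700}{3}\right) = 22510 + \frac{1720}{3} = \frac{69250}{3}$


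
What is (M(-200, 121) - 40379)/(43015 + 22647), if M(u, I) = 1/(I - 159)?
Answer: -1534403/2495156 ≈ -0.61495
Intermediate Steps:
M(u, I) = 1/(-159 + I)
(M(-200, 121) - 40379)/(43015 + 22647) = (1/(-159 + 121) - 40379)/(43015 + 22647) = (1/(-38) - 40379)/65662 = (-1/38 - 40379)*(1/65662) = -1534403/38*1/65662 = -1534403/2495156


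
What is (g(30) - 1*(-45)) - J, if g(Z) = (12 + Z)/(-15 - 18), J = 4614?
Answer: -50273/11 ≈ -4570.3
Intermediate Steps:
g(Z) = -4/11 - Z/33 (g(Z) = (12 + Z)/(-33) = (12 + Z)*(-1/33) = -4/11 - Z/33)
(g(30) - 1*(-45)) - J = ((-4/11 - 1/33*30) - 1*(-45)) - 1*4614 = ((-4/11 - 10/11) + 45) - 4614 = (-14/11 + 45) - 4614 = 481/11 - 4614 = -50273/11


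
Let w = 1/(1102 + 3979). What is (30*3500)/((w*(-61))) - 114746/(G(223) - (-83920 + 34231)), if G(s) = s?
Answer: -13314154279753/1522316 ≈ -8.7460e+6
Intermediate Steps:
w = 1/5081 ≈ 0.00019681
(30*3500)/((w*(-61))) - 114746/(G(223) - (-83920 + 34231)) = (30*3500)/(((1/5081)*(-61))) - 114746/(223 - (-83920 + 34231)) = 105000/(-61/5081) - 114746/(223 - 1*(-49689)) = 105000*(-5081/61) - 114746/(223 + 49689) = -533505000/61 - 114746/49912 = -533505000/61 - 114746*1/49912 = -533505000/61 - 57373/24956 = -13314154279753/1522316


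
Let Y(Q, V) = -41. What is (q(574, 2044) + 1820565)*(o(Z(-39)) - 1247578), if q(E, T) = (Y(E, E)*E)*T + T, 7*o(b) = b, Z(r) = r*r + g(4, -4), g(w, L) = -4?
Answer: 404102906986223/7 ≈ 5.7729e+13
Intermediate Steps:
Z(r) = -4 + r² (Z(r) = r*r - 4 = r² - 4 = -4 + r²)
o(b) = b/7
q(E, T) = T - 41*E*T (q(E, T) = (-41*E)*T + T = -41*E*T + T = T - 41*E*T)
(q(574, 2044) + 1820565)*(o(Z(-39)) - 1247578) = (2044*(1 - 41*574) + 1820565)*((-4 + (-39)²)/7 - 1247578) = (2044*(1 - 23534) + 1820565)*((-4 + 1521)/7 - 1247578) = (2044*(-23533) + 1820565)*((⅐)*1517 - 1247578) = (-48101452 + 1820565)*(1517/7 - 1247578) = -46280887*(-8731529/7) = 404102906986223/7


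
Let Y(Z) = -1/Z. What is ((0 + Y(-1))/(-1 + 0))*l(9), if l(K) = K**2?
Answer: -81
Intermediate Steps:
((0 + Y(-1))/(-1 + 0))*l(9) = ((0 - 1/(-1))/(-1 + 0))*9**2 = ((0 - 1*(-1))/(-1))*81 = -(0 + 1)*81 = -1*1*81 = -1*81 = -81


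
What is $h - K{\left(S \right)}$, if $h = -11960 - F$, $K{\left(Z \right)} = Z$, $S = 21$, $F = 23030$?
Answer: $-35011$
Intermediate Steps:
$h = -34990$ ($h = -11960 - 23030 = -34990$)
$h - K{\left(S \right)} = -34990 - 21 = -35011$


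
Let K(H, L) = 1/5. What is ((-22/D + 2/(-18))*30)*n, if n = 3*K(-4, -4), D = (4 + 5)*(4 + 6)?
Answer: -32/5 ≈ -6.4000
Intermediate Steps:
K(H, L) = ⅕ (K(H, L) = 1*(⅕) = ⅕)
D = 90 (D = 9*10 = 90)
n = ⅗ (n = 3*(⅕) = ⅗ ≈ 0.60000)
((-22/D + 2/(-18))*30)*n = ((-22/90 + 2/(-18))*30)*(⅗) = ((-22*1/90 + 2*(-1/18))*30)*(⅗) = ((-11/45 - ⅑)*30)*(⅗) = -16/45*30*(⅗) = -32/3*⅗ = -32/5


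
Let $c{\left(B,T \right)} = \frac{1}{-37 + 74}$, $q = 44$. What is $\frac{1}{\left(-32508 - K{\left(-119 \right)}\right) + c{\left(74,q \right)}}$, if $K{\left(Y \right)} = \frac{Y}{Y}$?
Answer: $- \frac{37}{1202832} \approx -3.0761 \cdot 10^{-5}$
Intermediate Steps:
$K{\left(Y \right)} = 1$
$c{\left(B,T \right)} = \frac{1}{37}$
$\frac{1}{\left(-32508 - K{\left(-119 \right)}\right) + c{\left(74,q \right)}} = \frac{1}{\left(-32508 - 1\right) + \frac{1}{37}} = \frac{1}{-32509 + \frac{1}{37}} = \frac{1}{- \frac{1202832}{37}} = - \frac{37}{1202832}$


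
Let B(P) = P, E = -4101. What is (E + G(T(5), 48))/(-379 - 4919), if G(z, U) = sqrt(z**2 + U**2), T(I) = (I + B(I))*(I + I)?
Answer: 1367/1766 - 2*sqrt(769)/2649 ≈ 0.75313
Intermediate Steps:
T(I) = 4*I**2 (T(I) = (I + I)*(I + I) = (2*I)*(2*I) = 4*I**2)
G(z, U) = sqrt(U**2 + z**2)
(E + G(T(5), 48))/(-379 - 4919) = (-4101 + sqrt(48**2 + (4*5**2)**2))/(-379 - 4919) = (-4101 + sqrt(2304 + (4*25)**2))/(-5298) = (-4101 + sqrt(2304 + 100**2))*(-1/5298) = (-4101 + sqrt(2304 + 10000))*(-1/5298) = (-4101 + sqrt(12304))*(-1/5298) = (-4101 + 4*sqrt(769))*(-1/5298) = 1367/1766 - 2*sqrt(769)/2649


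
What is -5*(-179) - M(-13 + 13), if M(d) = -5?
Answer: 900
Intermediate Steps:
-5*(-179) - M(-13 + 13) = -5*(-179) - 1*(-5) = 895 + 5 = 900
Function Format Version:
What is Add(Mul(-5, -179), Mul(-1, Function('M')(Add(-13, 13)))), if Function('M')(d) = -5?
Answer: 900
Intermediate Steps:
Add(Mul(-5, -179), Mul(-1, Function('M')(Add(-13, 13)))) = Add(Mul(-5, -179), Mul(-1, -5)) = Add(895, 5) = 900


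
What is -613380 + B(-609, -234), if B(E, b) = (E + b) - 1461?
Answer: -615684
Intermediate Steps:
B(E, b) = -1461 + E + b
-613380 + B(-609, -234) = -613380 + (-1461 - 609 - 234) = -613380 - 2304 = -615684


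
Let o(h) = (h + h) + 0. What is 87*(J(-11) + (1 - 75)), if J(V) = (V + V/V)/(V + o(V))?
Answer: -70528/11 ≈ -6411.6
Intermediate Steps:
o(h) = 2*h (o(h) = 2*h + 0 = 2*h)
J(V) = (1 + V)/(3*V) (J(V) = (V + V/V)/(V + 2*V) = (V + 1)/((3*V)) = (1 + V)*(1/(3*V)) = (1 + V)/(3*V))
87*(J(-11) + (1 - 75)) = 87*((⅓)*(1 - 11)/(-11) + (1 - 75)) = 87*((⅓)*(-1/11)*(-10) - 74) = 87*(10/33 - 74) = 87*(-2432/33) = -70528/11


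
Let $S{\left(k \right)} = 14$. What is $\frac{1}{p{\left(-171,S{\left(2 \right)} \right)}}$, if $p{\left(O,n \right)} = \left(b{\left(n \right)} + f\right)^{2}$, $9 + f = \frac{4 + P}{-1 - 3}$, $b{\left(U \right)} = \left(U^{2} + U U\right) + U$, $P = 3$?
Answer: $\frac{16}{2499561} \approx 6.4011 \cdot 10^{-6}$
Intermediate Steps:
$b{\left(U \right)} = U + 2 U^{2}$ ($b{\left(U \right)} = \left(U^{2} + U^{2}\right) + U = 2 U^{2} + U = U + 2 U^{2}$)
$f = - \frac{43}{4}$ ($f = -9 + \frac{4 + 3}{-1 - 3} = -9 + \frac{7}{-4} = -9 + 7 \left(- \frac{1}{4}\right) = -9 - \frac{7}{4} = - \frac{43}{4} \approx -10.75$)
$p{\left(O,n \right)} = \left(- \frac{43}{4} + n \left(1 + 2 n\right)\right)^{2}$ ($p{\left(O,n \right)} = \left(n \left(1 + 2 n\right) - \frac{43}{4}\right)^{2} = \left(- \frac{43}{4} + n \left(1 + 2 n\right)\right)^{2}$)
$\frac{1}{p{\left(-171,S{\left(2 \right)} \right)}} = \frac{1}{\frac{1}{16} \left(-43 + 4 \cdot 14 \left(1 + 2 \cdot 14\right)\right)^{2}} = \frac{1}{\frac{1}{16} \left(-43 + 4 \cdot 14 \left(1 + 28\right)\right)^{2}} = \frac{1}{\frac{1}{16} \left(-43 + 4 \cdot 14 \cdot 29\right)^{2}} = \frac{1}{\frac{1}{16} \left(-43 + 1624\right)^{2}} = \frac{1}{\frac{1}{16} \cdot 1581^{2}} = \frac{1}{\frac{1}{16} \cdot 2499561} = \frac{1}{\frac{2499561}{16}} = \frac{16}{2499561}$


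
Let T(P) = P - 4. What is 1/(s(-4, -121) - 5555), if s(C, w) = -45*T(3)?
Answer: -1/5510 ≈ -0.00018149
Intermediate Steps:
T(P) = -4 + P
s(C, w) = 45 (s(C, w) = -45*(-4 + 3) = -45*(-1) = 45)
1/(s(-4, -121) - 5555) = 1/(45 - 5555) = 1/(-5510) = -1/5510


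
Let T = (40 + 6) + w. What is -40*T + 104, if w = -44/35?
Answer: -11800/7 ≈ -1685.7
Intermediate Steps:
w = -44/35 (w = -44*1/35 = -44/35 ≈ -1.2571)
T = 1566/35 (T = (40 + 6) - 44/35 = 46 - 44/35 = 1566/35 ≈ 44.743)
-40*T + 104 = -40*1566/35 + 104 = -12528/7 + 104 = -11800/7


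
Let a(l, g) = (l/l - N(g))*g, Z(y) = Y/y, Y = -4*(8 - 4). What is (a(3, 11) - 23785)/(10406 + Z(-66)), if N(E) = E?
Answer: -788535/343406 ≈ -2.2962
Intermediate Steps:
Y = -16 (Y = -4*4 = -16)
Z(y) = -16/y
a(l, g) = g*(1 - g) (a(l, g) = (l/l - g)*g = (1 - g)*g = g*(1 - g))
(a(3, 11) - 23785)/(10406 + Z(-66)) = (11*(1 - 1*11) - 23785)/(10406 - 16/(-66)) = (11*(1 - 11) - 23785)/(10406 - 16*(-1/66)) = (11*(-10) - 23785)/(10406 + 8/33) = (-110 - 23785)/(343406/33) = -23895*33/343406 = -788535/343406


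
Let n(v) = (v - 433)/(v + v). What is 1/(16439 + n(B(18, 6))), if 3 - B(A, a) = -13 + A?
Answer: 4/66191 ≈ 6.0431e-5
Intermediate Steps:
B(A, a) = 16 - A (B(A, a) = 3 - (-13 + A) = 3 + (13 - A) = 16 - A)
n(v) = (-433 + v)/(2*v) (n(v) = (-433 + v)/((2*v)) = (-433 + v)*(1/(2*v)) = (-433 + v)/(2*v))
1/(16439 + n(B(18, 6))) = 1/(16439 + (-433 + (16 - 1*18))/(2*(16 - 1*18))) = 1/(16439 + (-433 + (16 - 18))/(2*(16 - 18))) = 1/(16439 + (½)*(-433 - 2)/(-2)) = 1/(16439 + (½)*(-½)*(-435)) = 1/(16439 + 435/4) = 1/(66191/4) = 4/66191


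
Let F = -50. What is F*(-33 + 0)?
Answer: 1650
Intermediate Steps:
F*(-33 + 0) = -50*(-33 + 0) = -50*(-33) = 1650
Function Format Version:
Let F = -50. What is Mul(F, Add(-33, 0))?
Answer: 1650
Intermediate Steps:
Mul(F, Add(-33, 0)) = Mul(-50, Add(-33, 0)) = Mul(-50, -33) = 1650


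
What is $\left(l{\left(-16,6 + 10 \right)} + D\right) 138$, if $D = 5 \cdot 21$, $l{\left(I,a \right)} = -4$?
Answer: $13938$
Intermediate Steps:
$D = 105$
$\left(l{\left(-16,6 + 10 \right)} + D\right) 138 = \left(-4 + 105\right) 138 = 101 \cdot 138 = 13938$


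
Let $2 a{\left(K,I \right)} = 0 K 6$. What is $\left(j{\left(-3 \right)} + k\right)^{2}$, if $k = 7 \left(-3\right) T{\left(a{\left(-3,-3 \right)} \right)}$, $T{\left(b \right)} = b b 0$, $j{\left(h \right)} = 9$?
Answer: $81$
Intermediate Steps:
$a{\left(K,I \right)} = 0$ ($a{\left(K,I \right)} = \frac{0 K 6}{2} = \frac{0 \cdot 6}{2} = \frac{1}{2} \cdot 0 = 0$)
$T{\left(b \right)} = 0$ ($T{\left(b \right)} = b^{2} \cdot 0 = 0$)
$k = 0$ ($k = 7 \left(-3\right) 0 = \left(-21\right) 0 = 0$)
$\left(j{\left(-3 \right)} + k\right)^{2} = \left(9 + 0\right)^{2} = 9^{2} = 81$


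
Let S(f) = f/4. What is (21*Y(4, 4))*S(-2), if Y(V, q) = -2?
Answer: 21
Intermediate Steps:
S(f) = f/4 (S(f) = f*(¼) = f/4)
(21*Y(4, 4))*S(-2) = (21*(-2))*((¼)*(-2)) = -42*(-½) = 21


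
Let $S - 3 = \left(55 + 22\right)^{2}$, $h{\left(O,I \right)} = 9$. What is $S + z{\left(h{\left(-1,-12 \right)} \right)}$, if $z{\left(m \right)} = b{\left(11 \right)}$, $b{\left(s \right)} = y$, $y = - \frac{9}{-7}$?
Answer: $\frac{41533}{7} \approx 5933.3$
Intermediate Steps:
$y = \frac{9}{7}$ ($y = \left(-9\right) \left(- \frac{1}{7}\right) = \frac{9}{7} \approx 1.2857$)
$b{\left(s \right)} = \frac{9}{7}$
$z{\left(m \right)} = \frac{9}{7}$
$S = 5932$ ($S = 3 + \left(55 + 22\right)^{2} = 3 + 77^{2} = 3 + 5929 = 5932$)
$S + z{\left(h{\left(-1,-12 \right)} \right)} = 5932 + \frac{9}{7} = \frac{41533}{7}$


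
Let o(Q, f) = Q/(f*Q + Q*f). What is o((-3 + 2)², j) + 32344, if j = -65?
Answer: 4204719/130 ≈ 32344.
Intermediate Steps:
o(Q, f) = 1/(2*f) (o(Q, f) = Q/(Q*f + Q*f) = Q/((2*Q*f)) = Q*(1/(2*Q*f)) = 1/(2*f))
o((-3 + 2)², j) + 32344 = (½)/(-65) + 32344 = (½)*(-1/65) + 32344 = -1/130 + 32344 = 4204719/130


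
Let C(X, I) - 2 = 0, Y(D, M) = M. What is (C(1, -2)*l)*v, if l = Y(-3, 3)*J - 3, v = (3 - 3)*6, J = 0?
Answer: 0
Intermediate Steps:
C(X, I) = 2 (C(X, I) = 2 + 0 = 2)
v = 0 (v = 0*6 = 0)
l = -3 (l = 3*0 - 3 = 0 - 3 = -3)
(C(1, -2)*l)*v = (2*(-3))*0 = -6*0 = 0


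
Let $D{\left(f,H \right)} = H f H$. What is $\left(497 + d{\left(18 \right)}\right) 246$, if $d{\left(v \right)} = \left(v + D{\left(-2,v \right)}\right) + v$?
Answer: $-28290$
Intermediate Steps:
$D{\left(f,H \right)} = f H^{2}$
$d{\left(v \right)} = - 2 v^{2} + 2 v$ ($d{\left(v \right)} = \left(v - 2 v^{2}\right) + v = - 2 v^{2} + 2 v$)
$\left(497 + d{\left(18 \right)}\right) 246 = \left(497 + 2 \cdot 18 \left(1 - 18\right)\right) 246 = \left(497 + 2 \cdot 18 \left(-17\right)\right) 246 = \left(497 - 612\right) 246 = \left(-115\right) 246 = -28290$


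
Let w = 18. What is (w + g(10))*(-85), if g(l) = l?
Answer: -2380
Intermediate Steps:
(w + g(10))*(-85) = (18 + 10)*(-85) = 28*(-85) = -2380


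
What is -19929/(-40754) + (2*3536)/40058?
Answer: 77609155/116608838 ≈ 0.66555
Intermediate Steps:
-19929/(-40754) + (2*3536)/40058 = -19929*(-1/40754) + 7072*(1/40058) = 2847/5822 + 3536/20029 = 77609155/116608838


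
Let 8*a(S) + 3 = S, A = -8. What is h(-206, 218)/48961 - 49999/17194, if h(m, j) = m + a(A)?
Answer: -9806266579/3367341736 ≈ -2.9122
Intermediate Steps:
a(S) = -3/8 + S/8
h(m, j) = -11/8 + m (h(m, j) = m + (-3/8 + (⅛)*(-8)) = m + (-3/8 - 1) = m - 11/8 = -11/8 + m)
h(-206, 218)/48961 - 49999/17194 = (-11/8 - 206)/48961 - 49999/17194 = -1659/8*1/48961 - 49999*1/17194 = -1659/391688 - 49999/17194 = -9806266579/3367341736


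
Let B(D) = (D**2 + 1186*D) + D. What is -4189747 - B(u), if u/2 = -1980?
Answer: -15170827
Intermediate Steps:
u = -3960 (u = 2*(-1980) = -3960)
B(D) = D**2 + 1187*D
-4189747 - B(u) = -4189747 - (-3960)*(1187 - 3960) = -4189747 - (-3960)*(-2773) = -4189747 - 1*10981080 = -4189747 - 10981080 = -15170827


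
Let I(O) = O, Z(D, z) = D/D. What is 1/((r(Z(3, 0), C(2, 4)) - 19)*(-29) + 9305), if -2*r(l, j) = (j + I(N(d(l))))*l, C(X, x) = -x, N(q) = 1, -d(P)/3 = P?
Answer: 2/19625 ≈ 0.00010191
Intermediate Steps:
d(P) = -3*P
Z(D, z) = 1
r(l, j) = -l*(1 + j)/2 (r(l, j) = -(j + 1)*l/2 = -(1 + j)*l/2 = -l*(1 + j)/2)
1/((r(Z(3, 0), C(2, 4)) - 19)*(-29) + 9305) = 1/((-1/2*1*(1 - 1*4) - 19)*(-29) + 9305) = 1/((-1/2*1*(1 - 4) - 19)*(-29) + 9305) = 1/((-1/2*1*(-3) - 19)*(-29) + 9305) = 1/((3/2 - 19)*(-29) + 9305) = 1/(-35/2*(-29) + 9305) = 1/(1015/2 + 9305) = 1/(19625/2) = 2/19625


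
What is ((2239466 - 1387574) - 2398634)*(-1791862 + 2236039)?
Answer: -687027221334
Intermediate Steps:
((2239466 - 1387574) - 2398634)*(-1791862 + 2236039) = (851892 - 2398634)*444177 = -1546742*444177 = -687027221334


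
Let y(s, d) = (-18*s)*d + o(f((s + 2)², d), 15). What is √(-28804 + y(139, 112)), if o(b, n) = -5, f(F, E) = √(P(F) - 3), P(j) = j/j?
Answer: 3*I*√34337 ≈ 555.91*I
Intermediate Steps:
P(j) = 1
f(F, E) = I*√2 (f(F, E) = √(1 - 3) = √(-2) = I*√2)
y(s, d) = -5 - 18*d*s (y(s, d) = (-18*s)*d - 5 = -18*d*s - 5 = -5 - 18*d*s)
√(-28804 + y(139, 112)) = √(-28804 + (-5 - 18*112*139)) = √(-28804 + (-5 - 280224)) = √(-28804 - 280229) = √(-309033) = 3*I*√34337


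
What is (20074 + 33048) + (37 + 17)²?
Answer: 56038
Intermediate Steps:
(20074 + 33048) + (37 + 17)² = 53122 + 54² = 53122 + 2916 = 56038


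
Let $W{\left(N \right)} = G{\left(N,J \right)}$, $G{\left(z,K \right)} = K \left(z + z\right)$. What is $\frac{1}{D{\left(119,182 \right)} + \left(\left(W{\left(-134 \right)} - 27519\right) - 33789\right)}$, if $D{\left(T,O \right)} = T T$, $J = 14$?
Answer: $- \frac{1}{50899} \approx -1.9647 \cdot 10^{-5}$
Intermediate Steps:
$G{\left(z,K \right)} = 2 K z$ ($G{\left(z,K \right)} = K 2 z = 2 K z$)
$D{\left(T,O \right)} = T^{2}$
$W{\left(N \right)} = 28 N$ ($W{\left(N \right)} = 2 \cdot 14 N = 28 N$)
$\frac{1}{D{\left(119,182 \right)} + \left(\left(W{\left(-134 \right)} - 27519\right) - 33789\right)} = \frac{1}{119^{2} + \left(\left(28 \left(-134\right) - 27519\right) - 33789\right)} = \frac{1}{14161 - 65060} = \frac{1}{-50899} = - \frac{1}{50899}$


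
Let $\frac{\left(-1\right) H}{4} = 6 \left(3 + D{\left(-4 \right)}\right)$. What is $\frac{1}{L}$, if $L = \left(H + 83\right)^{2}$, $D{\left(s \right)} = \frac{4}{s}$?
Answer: $\frac{1}{1225} \approx 0.00081633$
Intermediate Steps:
$H = -48$ ($H = - 4 \cdot 6 \left(3 + \frac{4}{-4}\right) = - 4 \cdot 6 \left(3 + 4 \left(- \frac{1}{4}\right)\right) = - 4 \cdot 6 \left(3 - 1\right) = - 4 \cdot 6 \cdot 2 = \left(-4\right) 12 = -48$)
$L = 1225$ ($L = \left(-48 + 83\right)^{2} = 35^{2} = 1225$)
$\frac{1}{L} = \frac{1}{1225}$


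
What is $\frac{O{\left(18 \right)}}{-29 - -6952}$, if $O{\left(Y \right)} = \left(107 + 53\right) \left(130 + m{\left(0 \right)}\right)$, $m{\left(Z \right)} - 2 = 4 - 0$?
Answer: $\frac{21760}{6923} \approx 3.1431$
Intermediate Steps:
$m{\left(Z \right)} = 6$ ($m{\left(Z \right)} = 2 + \left(4 - 0\right) = 2 + \left(4 + 0\right) = 2 + 4 = 6$)
$O{\left(Y \right)} = 21760$ ($O{\left(Y \right)} = \left(107 + 53\right) \left(130 + 6\right) = 160 \cdot 136 = 21760$)
$\frac{O{\left(18 \right)}}{-29 - -6952} = \frac{21760}{-29 - -6952} = \frac{21760}{-29 + 6952} = \frac{21760}{6923}$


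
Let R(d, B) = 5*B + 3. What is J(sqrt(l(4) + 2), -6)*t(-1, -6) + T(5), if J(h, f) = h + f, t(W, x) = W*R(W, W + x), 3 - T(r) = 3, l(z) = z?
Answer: -192 + 32*sqrt(6) ≈ -113.62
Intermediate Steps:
T(r) = 0 (T(r) = 3 - 1*3 = 3 - 3 = 0)
R(d, B) = 3 + 5*B
t(W, x) = W*(3 + 5*W + 5*x) (t(W, x) = W*(3 + 5*(W + x)) = W*(3 + (5*W + 5*x)) = W*(3 + 5*W + 5*x))
J(h, f) = f + h
J(sqrt(l(4) + 2), -6)*t(-1, -6) + T(5) = (-6 + sqrt(4 + 2))*(-(3 + 5*(-1) + 5*(-6))) + 0 = (-6 + sqrt(6))*(-(3 - 5 - 30)) + 0 = (-6 + sqrt(6))*(-1*(-32)) + 0 = (-6 + sqrt(6))*32 + 0 = (-192 + 32*sqrt(6)) + 0 = -192 + 32*sqrt(6)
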